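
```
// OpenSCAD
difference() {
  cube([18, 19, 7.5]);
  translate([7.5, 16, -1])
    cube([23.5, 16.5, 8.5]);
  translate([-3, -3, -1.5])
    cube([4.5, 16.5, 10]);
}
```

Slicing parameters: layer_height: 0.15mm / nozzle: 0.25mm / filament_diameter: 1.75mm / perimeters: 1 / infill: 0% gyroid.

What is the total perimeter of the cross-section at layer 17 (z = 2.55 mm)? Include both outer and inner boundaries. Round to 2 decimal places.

74.00 mm

At z = 2.55 mm: the 18×19 cube contributes its full rectangle (perimeter 74.00 mm); the 23.5×16.5 cube at (7.5, 16) contributes its full rectangle (perimeter 80.00 mm); the cube at (-3, -3) (footprint 4.5×16.5) is included at this height (perimeter 42.00 mm); After the difference (first − rest): starting from the 18×19 cube, the 23.5×16.5 cube at (7.5, 16) partially overlaps it — only the 31.50 mm² overlap (of its 387.75 mm²) is removed, clipping the outline; the 4.5×16.5 cube at (-3, -3) partially overlaps it — only the 20.25 mm² overlap (of its 74.25 mm²) is removed, clipping the outline — boundary = 74.00 mm. Overall, the cross-section is a single solid region. Total boundary length (outer) = 74.00 mm.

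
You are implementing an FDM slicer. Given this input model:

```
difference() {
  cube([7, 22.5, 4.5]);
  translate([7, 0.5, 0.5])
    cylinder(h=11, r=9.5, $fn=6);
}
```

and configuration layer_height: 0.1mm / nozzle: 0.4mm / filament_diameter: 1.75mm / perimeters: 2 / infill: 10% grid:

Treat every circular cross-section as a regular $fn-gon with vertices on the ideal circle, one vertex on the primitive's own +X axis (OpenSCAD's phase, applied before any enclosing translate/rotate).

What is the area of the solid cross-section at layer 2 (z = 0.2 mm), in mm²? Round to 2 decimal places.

157.50 mm²

At z = 0.2 mm: the cube is present — its section is the full 7×22.5 rectangle (area 157.50 mm²); the cylinder at (7, 0.5) is not intersected at this z (z outside [0.5, 11.5]); Subtracting the remaining from the first: none of the subtracted shapes is present at this height, so the 7×22.5 cube is unchanged — area = 157.50 mm². Overall, the cross-section is a single solid region. Net area = 157.50 mm².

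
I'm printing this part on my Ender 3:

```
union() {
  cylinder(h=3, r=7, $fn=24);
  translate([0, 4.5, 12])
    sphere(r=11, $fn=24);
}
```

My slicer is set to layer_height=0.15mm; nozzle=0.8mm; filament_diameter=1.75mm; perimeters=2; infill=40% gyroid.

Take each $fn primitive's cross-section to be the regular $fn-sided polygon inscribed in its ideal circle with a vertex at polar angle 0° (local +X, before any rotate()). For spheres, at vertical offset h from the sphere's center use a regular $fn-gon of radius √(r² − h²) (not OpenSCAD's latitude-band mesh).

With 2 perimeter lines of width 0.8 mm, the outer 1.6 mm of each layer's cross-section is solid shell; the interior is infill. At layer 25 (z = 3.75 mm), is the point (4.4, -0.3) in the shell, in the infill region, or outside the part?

shell

At z = 3.75 mm: the cylinder does not reach this height (z outside [0, 3]); the r=11 sphere at (0, 4.5) slices to a regular 24-gon of circumradius 7.276 (√(r²−h²) with h=8.25 from center); Combining (union): only the r=11 sphere at (0, 4.5) is present, so the union is just that shape — 1 connected region. Overall, the cross-section is a single solid region. The nearest boundary edge runs (3.64, -1.80)→(5.14, -0.64); distance from the point to it = 0.73 mm. The point is inside the cross-section, 0.73 mm from the nearest boundary — within the 1.6 mm shell band (2 × 0.8).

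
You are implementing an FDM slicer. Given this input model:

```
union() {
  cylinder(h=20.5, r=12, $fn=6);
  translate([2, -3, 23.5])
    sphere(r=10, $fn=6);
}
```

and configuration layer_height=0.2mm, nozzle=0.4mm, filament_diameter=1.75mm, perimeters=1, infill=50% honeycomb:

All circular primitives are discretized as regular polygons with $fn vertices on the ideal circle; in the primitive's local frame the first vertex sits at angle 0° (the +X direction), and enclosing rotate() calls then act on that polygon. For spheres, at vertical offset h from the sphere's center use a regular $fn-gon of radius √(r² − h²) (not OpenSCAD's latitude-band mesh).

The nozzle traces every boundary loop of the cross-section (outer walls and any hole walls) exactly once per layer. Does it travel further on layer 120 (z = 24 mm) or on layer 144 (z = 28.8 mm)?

layer 120 (z = 24 mm)

Layer 120 (z = 24): the cylinder is not intersected at this z (z outside [0, 20.5]); the r=10 sphere at (2, -3) slices to a regular 6-gon of circumradius 9.987 (√(r²−h²) with h=0.5 from center) (perimeter = 2·6·9.987·sin(180°/6) = 59.92 mm); Merging all regions: only the r=10 sphere at (2, -3) is present, so the union is just that shape — boundary = 59.92 mm. So its perimeter = 59.92 mm. Layer 144 (z = 28.8): the cylinder does not reach this height (z outside [0, 20.5]); the r=10 sphere at (2, -3) slices to a regular 6-gon of circumradius 8.480 (√(r²−h²) with h=5.3 from center) (perimeter = 2·6·8.480·sin(180°/6) = 50.88 mm); Merging all regions: only the r=10 sphere at (2, -3) is present, so the union is just that shape — boundary = 50.88 mm. So its perimeter = 50.88 mm. Layer 120 is larger (59.92 vs 50.88 mm).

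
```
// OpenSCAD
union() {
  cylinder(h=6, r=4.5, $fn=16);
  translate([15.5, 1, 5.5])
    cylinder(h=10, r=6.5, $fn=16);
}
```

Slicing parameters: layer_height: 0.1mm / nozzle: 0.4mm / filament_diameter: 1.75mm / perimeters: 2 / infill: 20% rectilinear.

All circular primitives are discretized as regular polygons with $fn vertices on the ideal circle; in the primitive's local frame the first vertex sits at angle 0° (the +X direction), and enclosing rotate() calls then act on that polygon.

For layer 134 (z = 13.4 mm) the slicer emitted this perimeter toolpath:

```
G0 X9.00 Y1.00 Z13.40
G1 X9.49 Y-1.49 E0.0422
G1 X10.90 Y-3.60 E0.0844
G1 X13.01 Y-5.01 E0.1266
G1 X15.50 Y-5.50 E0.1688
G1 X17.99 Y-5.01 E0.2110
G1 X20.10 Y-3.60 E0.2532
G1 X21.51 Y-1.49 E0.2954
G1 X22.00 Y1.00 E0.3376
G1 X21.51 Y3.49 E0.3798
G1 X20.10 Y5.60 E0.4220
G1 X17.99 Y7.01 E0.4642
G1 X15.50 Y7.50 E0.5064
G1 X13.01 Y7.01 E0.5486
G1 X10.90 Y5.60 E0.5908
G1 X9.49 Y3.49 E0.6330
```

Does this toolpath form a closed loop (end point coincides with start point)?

no

Start point (G0): (9.00, 1.00). End point (last G1): the path does not return to the start — open.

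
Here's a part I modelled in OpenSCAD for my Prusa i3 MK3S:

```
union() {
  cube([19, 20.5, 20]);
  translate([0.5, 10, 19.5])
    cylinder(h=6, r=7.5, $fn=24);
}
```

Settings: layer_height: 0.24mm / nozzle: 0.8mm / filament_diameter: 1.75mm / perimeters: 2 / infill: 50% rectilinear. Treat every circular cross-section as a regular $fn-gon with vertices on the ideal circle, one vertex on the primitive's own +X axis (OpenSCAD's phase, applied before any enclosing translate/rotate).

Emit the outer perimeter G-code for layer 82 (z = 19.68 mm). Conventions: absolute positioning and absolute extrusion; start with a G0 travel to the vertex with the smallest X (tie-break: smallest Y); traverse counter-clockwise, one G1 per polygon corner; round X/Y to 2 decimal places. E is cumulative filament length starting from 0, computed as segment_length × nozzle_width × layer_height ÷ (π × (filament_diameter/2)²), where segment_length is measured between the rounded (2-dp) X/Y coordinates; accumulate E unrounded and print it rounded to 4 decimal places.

At z = 19.68 mm: the cube (footprint 19×20.5) is included at this height; the r=7.5 cylinder at (0.5, 10) contributes a regular 24-gon of circumradius 7.5; Combining (union): the regions partially overlap (shared area 94.82 mm²), so overlapping operands fuse into one piece — 1 connected region. The outline is a single polygon with 17 vertices. Extrusion per mm of travel: 0.8 × 0.24 / (π × 0.875²) = 0.079824. Accumulating E over each segment gives final E = 6.9146.

G0 X-7.00 Y10.00 Z19.68
G1 X-6.74 Y8.06 E0.1562
G1 X-6.00 Y6.25 E0.3123
G1 X-4.80 Y4.70 E0.4688
G1 X-3.25 Y3.50 E0.6253
G1 X-1.44 Y2.76 E0.7814
G1 X0.00 Y2.57 E0.8973
G1 X0.00 Y0.00 E1.1025
G1 X19.00 Y0.00 E2.6191
G1 X19.00 Y20.50 E4.2555
G1 X0.00 Y20.50 E5.7722
G1 X0.00 Y17.43 E6.0172
G1 X-1.44 Y17.24 E6.1332
G1 X-3.25 Y16.50 E6.2893
G1 X-4.80 Y15.30 E6.4458
G1 X-6.00 Y13.75 E6.6022
G1 X-6.74 Y11.94 E6.7583
G1 X-7.00 Y10.00 E6.9146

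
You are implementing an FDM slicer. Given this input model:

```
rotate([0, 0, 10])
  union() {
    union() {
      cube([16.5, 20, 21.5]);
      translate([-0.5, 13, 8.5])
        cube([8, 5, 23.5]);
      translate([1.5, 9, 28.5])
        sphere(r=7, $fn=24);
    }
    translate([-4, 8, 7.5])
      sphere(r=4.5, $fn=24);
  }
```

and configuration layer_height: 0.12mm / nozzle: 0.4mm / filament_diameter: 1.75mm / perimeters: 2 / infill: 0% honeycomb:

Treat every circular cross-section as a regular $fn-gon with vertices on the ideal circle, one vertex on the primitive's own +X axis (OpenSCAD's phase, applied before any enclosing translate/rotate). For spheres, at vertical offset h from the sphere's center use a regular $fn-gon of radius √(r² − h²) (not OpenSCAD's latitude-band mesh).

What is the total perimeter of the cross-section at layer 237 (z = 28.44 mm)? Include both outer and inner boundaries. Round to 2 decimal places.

At z = 28.44 mm: the cube is not intersected at this z (z outside [0, 21.5]); the 8×5 cube at (-0.5, 13) contributes its full rectangle (perimeter 26.00 mm); the sphere at (1.5, 9): section is a regular 24-gon, circumradius = √(r²−h²) = √(7²−0.06²) = 7.000 (perimeter = 2·24·7.000·sin(180°/24) = 43.86 mm); Taking the union: the regions partially overlap (shared area 17.55 mm²), so the edge portions inside another operand are dropped and the merged outline is re-measured after clipping — boundary = 50.78 mm; the sphere at (-4, 8) does not reach this height (|z−center|=20.940 > r=4.5); Combining (union): only that combined region is present, so the union is just that shape — boundary = 50.78 mm; (whole slice rotated 10° about Z — lengths, areas and connectivity unchanged). Overall, the cross-section is a single solid region. Total boundary length (outer) = 50.78 mm.

50.78 mm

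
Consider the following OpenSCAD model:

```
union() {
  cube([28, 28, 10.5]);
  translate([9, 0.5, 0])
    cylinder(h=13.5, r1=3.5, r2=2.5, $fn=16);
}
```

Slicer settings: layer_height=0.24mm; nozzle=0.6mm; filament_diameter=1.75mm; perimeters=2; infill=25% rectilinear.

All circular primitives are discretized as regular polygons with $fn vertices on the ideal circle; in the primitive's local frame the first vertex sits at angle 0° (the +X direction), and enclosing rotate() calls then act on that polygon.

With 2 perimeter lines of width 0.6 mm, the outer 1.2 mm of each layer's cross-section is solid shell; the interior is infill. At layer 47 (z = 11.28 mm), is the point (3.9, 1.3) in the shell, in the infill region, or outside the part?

At z = 11.28 mm: the cube is absent (z outside [0, 10.5]); the cone at (9, 0.5) contributes a regular 16-gon of circumradius 2.664 (interpolated between r1=3.5 and r2=2.5 at t=0.836); Merging all regions: only the cone at (9, 0.5) is present, so the union is just that shape — 1 connected region. Overall, the cross-section is a single solid region. The nearest boundary edge runs (6.54, 1.52)→(6.34, 0.50); distance from the point to it = 2.54 mm. The point is not inside any of the regions above, so it lies outside the cross-section (2.54 mm from the nearest boundary).

outside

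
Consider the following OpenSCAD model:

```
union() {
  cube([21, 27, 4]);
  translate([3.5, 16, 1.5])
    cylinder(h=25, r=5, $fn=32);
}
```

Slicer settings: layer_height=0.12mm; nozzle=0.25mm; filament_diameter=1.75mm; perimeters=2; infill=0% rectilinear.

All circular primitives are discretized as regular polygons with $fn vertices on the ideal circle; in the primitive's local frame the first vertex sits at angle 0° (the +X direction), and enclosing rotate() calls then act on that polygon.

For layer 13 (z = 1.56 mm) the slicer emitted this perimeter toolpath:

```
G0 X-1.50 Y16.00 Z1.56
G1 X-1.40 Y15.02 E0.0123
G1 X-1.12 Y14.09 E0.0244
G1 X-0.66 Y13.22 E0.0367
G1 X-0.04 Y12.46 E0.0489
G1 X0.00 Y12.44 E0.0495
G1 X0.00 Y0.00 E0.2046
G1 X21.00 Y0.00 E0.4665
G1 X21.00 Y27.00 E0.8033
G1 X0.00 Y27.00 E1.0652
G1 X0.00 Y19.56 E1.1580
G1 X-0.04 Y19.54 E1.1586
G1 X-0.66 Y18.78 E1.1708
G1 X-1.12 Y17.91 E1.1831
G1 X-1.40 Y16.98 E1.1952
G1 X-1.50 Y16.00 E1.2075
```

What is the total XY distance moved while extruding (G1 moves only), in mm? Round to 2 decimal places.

96.81 mm

Sum the Euclidean lengths of each G1 segment: total = 96.81 mm.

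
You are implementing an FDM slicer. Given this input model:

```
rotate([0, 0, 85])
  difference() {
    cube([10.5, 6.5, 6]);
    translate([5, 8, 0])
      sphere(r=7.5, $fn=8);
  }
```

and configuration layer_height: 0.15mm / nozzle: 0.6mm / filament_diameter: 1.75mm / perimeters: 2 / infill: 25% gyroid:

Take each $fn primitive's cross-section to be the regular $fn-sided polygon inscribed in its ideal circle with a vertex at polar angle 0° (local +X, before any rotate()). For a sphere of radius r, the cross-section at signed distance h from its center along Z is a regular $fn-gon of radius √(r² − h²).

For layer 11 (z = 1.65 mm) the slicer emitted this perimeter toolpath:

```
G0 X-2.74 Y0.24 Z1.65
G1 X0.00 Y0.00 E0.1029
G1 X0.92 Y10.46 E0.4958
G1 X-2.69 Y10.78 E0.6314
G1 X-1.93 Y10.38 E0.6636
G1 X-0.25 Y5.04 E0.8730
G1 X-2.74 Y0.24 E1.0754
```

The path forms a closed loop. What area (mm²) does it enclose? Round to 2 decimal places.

18.78 mm²

Apply the shoelace formula to the sequence of (X, Y) vertices; enclosed area = 18.78 mm².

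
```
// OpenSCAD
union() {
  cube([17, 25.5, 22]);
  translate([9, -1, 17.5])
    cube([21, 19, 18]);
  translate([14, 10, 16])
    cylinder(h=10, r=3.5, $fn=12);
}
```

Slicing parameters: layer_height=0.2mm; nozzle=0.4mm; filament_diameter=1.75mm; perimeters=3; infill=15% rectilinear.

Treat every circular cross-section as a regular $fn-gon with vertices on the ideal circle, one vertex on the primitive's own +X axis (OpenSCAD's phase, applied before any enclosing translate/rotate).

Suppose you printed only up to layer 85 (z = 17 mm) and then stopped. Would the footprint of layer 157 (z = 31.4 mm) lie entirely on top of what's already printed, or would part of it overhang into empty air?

Compare the two slices. At z = 17: the cube (footprint 17×25.5) is included at this height (area 433.50 mm²); the cube at (9, -1) does not reach this height (z outside [17.5, 35.5]); the cylinder at (14, 10): section is a regular 12-gon, circumradius r=3.5 (area = (12/2)·3.500²·sin(360°/12) = 36.75 mm²); Combining (union): the regions partially overlap — summed areas 470.25 mm² minus the doubly-counted overlap 35.82 mm² gives 434.43 mm² — area = 434.43 mm². At z = 31.4: the cube is not intersected at this z (z outside [0, 22]); the 21×19 cube at (9, -1) contributes its full rectangle (area 399.00 mm²); the cylinder at (14, 10) is not intersected at this z (z outside [16, 26]); Merging all regions: only the 21×19 cube at (9, -1) is present, so the union is just that shape — area = 399.00 mm². Checking containment: at z = 31.4 the cross-section extends beyond the z = 17 cross-section by about 254.07 mm².

part overhangs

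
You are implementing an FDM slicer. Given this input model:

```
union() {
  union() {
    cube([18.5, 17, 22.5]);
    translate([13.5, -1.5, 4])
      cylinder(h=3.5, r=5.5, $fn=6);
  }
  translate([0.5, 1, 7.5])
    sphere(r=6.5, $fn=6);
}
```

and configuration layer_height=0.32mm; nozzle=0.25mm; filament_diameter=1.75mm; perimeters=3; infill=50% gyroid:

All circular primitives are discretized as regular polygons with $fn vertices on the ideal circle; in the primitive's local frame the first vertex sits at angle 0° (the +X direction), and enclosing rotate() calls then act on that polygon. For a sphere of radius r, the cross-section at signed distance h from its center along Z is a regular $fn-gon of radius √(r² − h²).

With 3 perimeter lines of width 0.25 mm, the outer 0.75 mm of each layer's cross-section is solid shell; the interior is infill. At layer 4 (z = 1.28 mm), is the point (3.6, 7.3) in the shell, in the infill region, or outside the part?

At z = 1.28 mm: the cube (footprint 18.5×17) is included at this height; the cylinder at (13.5, -1.5) is absent (z outside [4, 7.5]); Combining (union): only the 18.5×17 cube is present, so the union is just that shape — 1 connected region; the sphere at (0.5, 1): section is a regular 6-gon, circumradius = √(r²−h²) = √(6.5²−6.22²) = 1.887; Merging all regions: the regions partially overlap (shared area 5.23 mm²), so overlapping operands fuse into one piece — 1 connected region. Overall, the cross-section is a single solid region. The nearest boundary edge runs (0.00, 2.63)→(0.00, 17.00); distance from the point to it = 3.60 mm. The point is inside the cross-section and 3.60 mm from the nearest boundary — more than the 0.75 mm shell width (3 × 0.25), so it's in the infill interior.

infill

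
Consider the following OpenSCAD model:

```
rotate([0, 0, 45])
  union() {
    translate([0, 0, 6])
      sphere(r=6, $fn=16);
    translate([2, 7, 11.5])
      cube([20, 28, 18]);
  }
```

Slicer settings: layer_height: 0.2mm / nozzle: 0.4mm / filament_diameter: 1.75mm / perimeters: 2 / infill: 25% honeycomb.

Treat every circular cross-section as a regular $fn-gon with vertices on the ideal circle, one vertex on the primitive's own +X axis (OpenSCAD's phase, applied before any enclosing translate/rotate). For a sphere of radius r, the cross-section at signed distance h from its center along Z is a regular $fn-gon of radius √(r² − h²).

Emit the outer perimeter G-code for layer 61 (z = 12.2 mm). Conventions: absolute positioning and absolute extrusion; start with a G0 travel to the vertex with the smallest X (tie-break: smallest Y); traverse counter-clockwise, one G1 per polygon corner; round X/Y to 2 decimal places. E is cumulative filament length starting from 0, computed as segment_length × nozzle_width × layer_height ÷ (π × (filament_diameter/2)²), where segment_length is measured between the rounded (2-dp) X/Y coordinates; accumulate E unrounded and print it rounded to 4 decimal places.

G0 X-23.33 Y26.16 Z12.20
G1 X-3.54 Y6.36 E0.9311
G1 X10.61 Y20.51 E1.5967
G1 X-9.19 Y40.31 E2.5280
G1 X-23.33 Y26.16 E3.1933

At z = 12.2 mm: the sphere does not reach this height (|z−center|=6.200 > r=6); the cube at (2, 7) (footprint 20×28) is included at this height; Taking the union: only the 20×28 cube at (2, 7) is present, so the union is just that shape — 1 connected region; (rotated 45° about Z; rotation is an isometry so areas/perimeters/island counts are preserved). The outline is a single polygon with 4 vertices. Extrusion per mm of travel: 0.4 × 0.2 / (π × 0.875²) = 0.033260. Accumulating E over each segment gives final E = 3.1933.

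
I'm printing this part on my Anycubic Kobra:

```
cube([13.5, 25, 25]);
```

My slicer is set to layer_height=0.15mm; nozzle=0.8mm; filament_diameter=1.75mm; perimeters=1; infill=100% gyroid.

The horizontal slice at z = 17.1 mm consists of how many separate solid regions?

At z = 17.1 mm: the 13.5×25 cube contributes its full rectangle. The result has 1 disconnected region.

1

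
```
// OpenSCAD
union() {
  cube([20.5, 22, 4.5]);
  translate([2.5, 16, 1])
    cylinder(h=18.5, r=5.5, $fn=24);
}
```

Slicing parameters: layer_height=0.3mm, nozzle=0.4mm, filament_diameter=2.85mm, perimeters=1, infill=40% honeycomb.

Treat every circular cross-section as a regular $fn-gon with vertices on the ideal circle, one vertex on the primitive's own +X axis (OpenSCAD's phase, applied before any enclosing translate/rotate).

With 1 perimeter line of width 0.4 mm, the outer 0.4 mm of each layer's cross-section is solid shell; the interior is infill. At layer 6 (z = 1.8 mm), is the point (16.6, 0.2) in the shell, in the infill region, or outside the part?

shell

At z = 1.8 mm: the 20.5×22 cube contributes its full rectangle; the cylinder at (2.5, 16): section is a regular 24-gon, circumradius r=5.5; Merging all regions: the regions partially overlap (shared area 73.33 mm²), so overlapping operands fuse into one piece — 1 connected region. Overall, the cross-section is a single solid region. The nearest boundary edge runs (20.50, 0.00)→(0.00, 0.00); distance from the point to it = 0.20 mm. The point is inside the cross-section, 0.20 mm from the nearest boundary — within the 0.4 mm shell band (1 × 0.4).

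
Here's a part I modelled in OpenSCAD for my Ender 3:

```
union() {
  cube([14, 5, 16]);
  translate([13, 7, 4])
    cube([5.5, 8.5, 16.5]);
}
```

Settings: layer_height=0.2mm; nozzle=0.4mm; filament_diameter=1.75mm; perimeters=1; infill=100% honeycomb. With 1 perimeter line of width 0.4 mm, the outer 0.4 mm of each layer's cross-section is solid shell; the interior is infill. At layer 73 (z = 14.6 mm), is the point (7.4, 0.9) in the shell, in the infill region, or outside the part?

infill

At z = 14.6 mm: the cube is present — its section is the full 14×5 rectangle; the cube at (13, 7) (footprint 5.5×8.5) is included at this height; Taking the union: the 2 present regions are separate (no shared area or edge), so areas and boundary lengths simply add and each stays a separate island — 2 connected regions. Overall, the cross-section has 2 separate islands. The nearest boundary edge runs (14.00, 0.00)→(0.00, 0.00); distance from the point to it = 0.90 mm. (Shell/infill is judged within the island containing the point — the largest one.) The point is inside the cross-section and 0.90 mm from the nearest boundary — more than the 0.4 mm shell width (1 × 0.4), so it's in the infill interior.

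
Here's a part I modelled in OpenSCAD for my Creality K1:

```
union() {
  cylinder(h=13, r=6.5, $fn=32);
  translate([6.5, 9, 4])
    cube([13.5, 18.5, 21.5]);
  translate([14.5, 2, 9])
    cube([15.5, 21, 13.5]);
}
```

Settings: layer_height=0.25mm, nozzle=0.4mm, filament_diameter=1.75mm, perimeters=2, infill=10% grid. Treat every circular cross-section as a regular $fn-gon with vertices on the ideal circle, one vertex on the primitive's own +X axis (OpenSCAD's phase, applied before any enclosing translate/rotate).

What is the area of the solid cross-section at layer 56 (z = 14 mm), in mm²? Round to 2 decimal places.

At z = 14 mm: the cylinder is absent (z outside [0, 13]); the 13.5×18.5 cube at (6.5, 9) contributes its full rectangle (area 249.75 mm²); the cube at (14.5, 2) (footprint 15.5×21) is included at this height (area 325.50 mm²); Taking the union: the regions partially overlap — summed areas 575.25 mm² minus the doubly-counted overlap 77.00 mm² gives 498.25 mm² — area = 498.25 mm². Overall, the cross-section is a single solid region. Net area = 498.25 mm².

498.25 mm²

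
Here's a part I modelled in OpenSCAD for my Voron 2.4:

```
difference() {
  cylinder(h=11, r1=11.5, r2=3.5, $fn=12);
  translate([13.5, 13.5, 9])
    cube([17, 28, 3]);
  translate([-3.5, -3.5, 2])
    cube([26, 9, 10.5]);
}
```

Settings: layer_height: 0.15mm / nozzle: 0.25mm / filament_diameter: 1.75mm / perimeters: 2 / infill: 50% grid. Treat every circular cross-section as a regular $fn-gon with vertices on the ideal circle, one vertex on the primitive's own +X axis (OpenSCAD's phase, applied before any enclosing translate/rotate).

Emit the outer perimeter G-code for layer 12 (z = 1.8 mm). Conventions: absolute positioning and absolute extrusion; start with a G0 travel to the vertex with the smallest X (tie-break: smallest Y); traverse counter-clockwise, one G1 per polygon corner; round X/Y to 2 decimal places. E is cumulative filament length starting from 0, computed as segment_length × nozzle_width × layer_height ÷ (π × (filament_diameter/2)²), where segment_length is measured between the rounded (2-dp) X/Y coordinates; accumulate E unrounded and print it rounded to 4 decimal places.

G0 X-10.19 Y0.00 Z1.80
G1 X-8.83 Y-5.10 E0.0823
G1 X-5.10 Y-8.83 E0.1645
G1 X0.00 Y-10.19 E0.2468
G1 X5.10 Y-8.83 E0.3291
G1 X8.83 Y-5.10 E0.4114
G1 X10.19 Y0.00 E0.4936
G1 X8.83 Y5.10 E0.5759
G1 X5.10 Y8.83 E0.6582
G1 X0.00 Y10.19 E0.7405
G1 X-5.10 Y8.83 E0.8228
G1 X-8.83 Y5.10 E0.9050
G1 X-10.19 Y0.00 E0.9873

At z = 1.8 mm: the cone contributes a regular 12-gon of circumradius 10.191 (interpolated between r1=11.5 and r2=3.5 at t=0.164); the cube at (13.5, 13.5) is absent (z outside [9, 12]); the cube at (-3.5, -3.5) is absent (z outside [2, 12.5]); Subtracting the remaining from the first: none of the subtracted shapes is present at this height, so the cone is unchanged — 1 connected region. The outline is a single polygon with 12 vertices. Extrusion per mm of travel: 0.25 × 0.15 / (π × 0.875²) = 0.015591. Accumulating E over each segment gives final E = 0.9873.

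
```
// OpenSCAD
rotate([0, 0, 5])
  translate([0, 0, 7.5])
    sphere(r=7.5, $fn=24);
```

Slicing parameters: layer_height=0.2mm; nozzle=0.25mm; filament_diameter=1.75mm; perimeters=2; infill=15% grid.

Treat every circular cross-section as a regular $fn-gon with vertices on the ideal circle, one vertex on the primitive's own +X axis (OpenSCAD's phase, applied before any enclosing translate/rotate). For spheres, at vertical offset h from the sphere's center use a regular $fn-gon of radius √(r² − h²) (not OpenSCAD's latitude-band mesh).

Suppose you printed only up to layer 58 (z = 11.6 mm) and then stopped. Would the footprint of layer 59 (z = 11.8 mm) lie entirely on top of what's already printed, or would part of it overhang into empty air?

entirely on top

Compare the two slices. At z = 11.6: the r=7.5 sphere contributes a regular 24-gon of circumradius √(7.5²−4.1²) = 6.280 (area = (24/2)·6.280²·sin(360°/24) = 122.49 mm²); (rotated 5° about Z; rotation is an isometry so areas/perimeters/island counts are preserved). At z = 11.8: the sphere: section is a regular 24-gon, circumradius = √(r²−h²) = √(7.5²−4.3²) = 6.145 (area = (24/2)·6.145²·sin(360°/24) = 117.28 mm²); (rotated 5° about Z; rotation is an isometry so areas/perimeters/island counts are preserved). Checking containment: the cross-section at z = 11.8 is a subset of the cross-section at z = 11.6.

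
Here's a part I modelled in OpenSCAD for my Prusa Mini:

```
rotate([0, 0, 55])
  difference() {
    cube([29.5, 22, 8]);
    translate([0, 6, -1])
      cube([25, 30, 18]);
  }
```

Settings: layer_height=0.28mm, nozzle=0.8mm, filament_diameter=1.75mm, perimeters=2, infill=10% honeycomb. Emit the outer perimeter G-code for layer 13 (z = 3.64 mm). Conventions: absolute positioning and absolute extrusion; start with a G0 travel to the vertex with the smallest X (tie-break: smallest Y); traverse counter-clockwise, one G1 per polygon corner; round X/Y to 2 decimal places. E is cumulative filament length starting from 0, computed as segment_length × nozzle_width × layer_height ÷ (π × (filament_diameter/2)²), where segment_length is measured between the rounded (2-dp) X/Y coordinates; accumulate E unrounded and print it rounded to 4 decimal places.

At z = 3.64 mm: the 29.5×22 cube contributes its full rectangle; the cube at (0, 6) is present — its section is the full 25×30 rectangle; Taking the first minus the rest: starting from the 29.5×22 cube, the 25×30 cube at (0, 6) partially overlaps it — only the 400.00 mm² overlap (of its 750.00 mm²) is removed, clipping the outline — 1 connected region; (rotated 55° about Z; rotation is an isometry so areas/perimeters/island counts are preserved). The outline is a single polygon with 6 vertices. Extrusion per mm of travel: 0.8 × 0.28 / (π × 0.875²) = 0.093128. Accumulating E over each segment gives final E = 9.5900.

G0 X-4.91 Y3.44 Z3.64
G1 X0.00 Y0.00 E0.5583
G1 X16.92 Y24.16 E3.3052
G1 X-1.10 Y36.78 E5.3540
G1 X-3.68 Y33.10 E5.7725
G1 X9.42 Y23.92 E7.2622
G1 X-4.91 Y3.44 E9.5900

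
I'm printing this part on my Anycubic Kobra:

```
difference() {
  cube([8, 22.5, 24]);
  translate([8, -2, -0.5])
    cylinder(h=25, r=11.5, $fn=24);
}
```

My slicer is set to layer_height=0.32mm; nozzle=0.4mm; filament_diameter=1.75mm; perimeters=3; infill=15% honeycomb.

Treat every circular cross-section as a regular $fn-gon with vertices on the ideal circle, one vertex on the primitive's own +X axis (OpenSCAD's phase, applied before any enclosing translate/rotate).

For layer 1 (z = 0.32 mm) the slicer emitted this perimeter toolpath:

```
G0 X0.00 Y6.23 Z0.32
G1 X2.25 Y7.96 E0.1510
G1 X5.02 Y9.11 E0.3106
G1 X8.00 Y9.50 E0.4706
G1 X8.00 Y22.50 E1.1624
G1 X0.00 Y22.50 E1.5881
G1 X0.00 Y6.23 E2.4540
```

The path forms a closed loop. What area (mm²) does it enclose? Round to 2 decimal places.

112.67 mm²

Apply the shoelace formula to the sequence of (X, Y) vertices; enclosed area = 112.67 mm².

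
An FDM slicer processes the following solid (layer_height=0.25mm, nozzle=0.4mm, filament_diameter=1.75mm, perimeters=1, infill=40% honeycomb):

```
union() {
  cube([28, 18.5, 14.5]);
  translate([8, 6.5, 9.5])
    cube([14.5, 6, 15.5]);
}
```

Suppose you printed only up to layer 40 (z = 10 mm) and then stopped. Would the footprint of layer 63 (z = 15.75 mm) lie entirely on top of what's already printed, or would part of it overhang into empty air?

entirely on top

Compare the two slices. At z = 10: the cube is present — its section is the full 28×18.5 rectangle (area 518.00 mm²); the cube at (8, 6.5) (footprint 14.5×6) is included at this height (area 87.00 mm²); Taking the union: the 14.5×6 cube at (8, 6.5) lies entirely inside the 28×18.5 cube, so the union is just the 28×18.5 cube — area = 518.00 mm². At z = 15.75: the cube does not reach this height (z outside [0, 14.5]); the cube at (8, 6.5) is present — its section is the full 14.5×6 rectangle (area 87.00 mm²); Taking the union: only the 14.5×6 cube at (8, 6.5) is present, so the union is just that shape — area = 87.00 mm². Checking containment: the cross-section at z = 15.75 is a subset of the cross-section at z = 10.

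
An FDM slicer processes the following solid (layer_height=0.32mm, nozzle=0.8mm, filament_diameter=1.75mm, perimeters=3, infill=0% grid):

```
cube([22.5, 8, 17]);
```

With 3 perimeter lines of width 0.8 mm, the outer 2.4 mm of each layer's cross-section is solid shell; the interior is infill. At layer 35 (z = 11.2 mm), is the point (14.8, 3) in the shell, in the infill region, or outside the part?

At z = 11.2 mm: the cube (footprint 22.5×8) is included at this height. Overall, the cross-section is a single solid region. The nearest boundary edge runs (0.00, 0.00)→(22.50, 0.00); distance from the point to it = 3.00 mm. The point is inside the cross-section and 3.00 mm from the nearest boundary — more than the 2.4 mm shell width (3 × 0.8), so it's in the infill interior.

infill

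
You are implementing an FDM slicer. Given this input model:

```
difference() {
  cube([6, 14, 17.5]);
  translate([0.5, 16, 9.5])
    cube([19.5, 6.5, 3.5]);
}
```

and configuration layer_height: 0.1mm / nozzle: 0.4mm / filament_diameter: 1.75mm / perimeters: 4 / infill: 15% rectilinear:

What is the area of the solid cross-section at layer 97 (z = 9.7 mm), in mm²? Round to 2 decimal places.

At z = 9.7 mm: the cube (footprint 6×14) is included at this height (area 84.00 mm²); the 19.5×6.5 cube at (0.5, 16) contributes its full rectangle (area 126.75 mm²); Subtracting the remaining from the first: starting from the 6×14 cube (84.00 mm²), the 19.5×6.5 cube at (0.5, 16) misses the remaining region (no effect) — area = 84.00 mm². Overall, the cross-section is a single solid region. Net area = 84.00 mm².

84.00 mm²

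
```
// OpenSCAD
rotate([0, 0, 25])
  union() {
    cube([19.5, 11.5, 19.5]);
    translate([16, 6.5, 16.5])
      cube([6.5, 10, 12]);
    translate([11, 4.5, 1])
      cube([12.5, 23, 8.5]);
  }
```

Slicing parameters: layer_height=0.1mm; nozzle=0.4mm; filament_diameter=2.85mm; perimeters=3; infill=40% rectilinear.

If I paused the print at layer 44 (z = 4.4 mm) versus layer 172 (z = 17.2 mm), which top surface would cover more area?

Layer 44 (z = 4.4): the 19.5×11.5 cube contributes its full rectangle (area 224.25 mm²); the cube at (16, 6.5) is not intersected at this z (z outside [16.5, 28.5]); the cube at (11, 4.5) (footprint 12.5×23) is included at this height (area 287.50 mm²); Merging all regions: the regions partially overlap — summed areas 511.75 mm² minus the doubly-counted overlap 59.50 mm² gives 452.25 mm² — area = 452.25 mm²; (whole slice rotated 25° about Z — lengths, areas and connectivity unchanged). So its area = 452.25 mm². Layer 172 (z = 17.2): the 19.5×11.5 cube contributes its full rectangle (area 224.25 mm²); the 6.5×10 cube at (16, 6.5) contributes its full rectangle (area 65.00 mm²); the cube at (11, 4.5) is absent (z outside [1, 9.5]); Taking the union: the regions partially overlap — summed areas 289.25 mm² minus the doubly-counted overlap 17.50 mm² gives 271.75 mm² — area = 271.75 mm²; (rotated 25° about Z; rotation is an isometry so areas/perimeters/island counts are preserved). So its area = 271.75 mm². Layer 44 is larger (452.25 vs 271.75 mm²).

layer 44 (z = 4.4 mm)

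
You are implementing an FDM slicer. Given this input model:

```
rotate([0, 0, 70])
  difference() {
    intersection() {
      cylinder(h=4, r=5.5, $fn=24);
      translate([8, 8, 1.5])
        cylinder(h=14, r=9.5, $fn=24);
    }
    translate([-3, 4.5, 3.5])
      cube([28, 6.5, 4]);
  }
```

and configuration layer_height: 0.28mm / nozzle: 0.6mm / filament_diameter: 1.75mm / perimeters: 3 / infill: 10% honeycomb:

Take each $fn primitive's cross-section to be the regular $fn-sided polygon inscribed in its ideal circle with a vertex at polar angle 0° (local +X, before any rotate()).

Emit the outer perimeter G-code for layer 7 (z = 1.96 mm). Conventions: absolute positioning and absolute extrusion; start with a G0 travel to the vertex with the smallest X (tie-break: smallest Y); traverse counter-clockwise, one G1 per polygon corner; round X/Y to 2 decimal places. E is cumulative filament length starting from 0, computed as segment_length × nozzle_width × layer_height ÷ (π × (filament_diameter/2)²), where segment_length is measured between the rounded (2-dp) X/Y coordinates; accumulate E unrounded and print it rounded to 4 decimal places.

At z = 1.96 mm: the r=5.5 cylinder gives a regular 24-gon of circumradius 5.5 (constant along its height); the cylinder at (8, 8): section is a regular 24-gon, circumradius r=9.5; Keeping only the common overlap: the r=9.5 cylinder at (8, 8) partially overlaps the r=5.5 cylinder; clipping to the common part keeps 22.72 mm² — 1 connected region; the cube at (-3, 4.5) is absent (z outside [3.5, 7.5]); After the difference (first − rest): none of the subtracted shapes is present at this height, so the result so far is unchanged — 1 connected region; (rotated 70° about Z; rotation is an isometry so areas/perimeters/island counts are preserved). The outline is a single polygon with 12 vertices. Extrusion per mm of travel: 0.6 × 0.28 / (π × 0.875²) = 0.069846. Accumulating E over each segment gives final E = 1.4210.

G0 X-5.41 Y0.80 Z1.96
G1 X-3.13 Y0.90 E0.1594
G1 X-0.77 Y1.64 E0.3322
G1 X1.33 Y2.98 E0.5061
G1 X2.86 Y4.66 E0.6649
G1 X1.88 Y5.17 E0.7420
G1 X0.48 Y5.48 E0.8422
G1 X-0.96 Y5.42 E0.9428
G1 X-2.32 Y4.98 E1.0427
G1 X-3.54 Y4.21 E1.1434
G1 X-4.51 Y3.15 E1.2438
G1 X-5.17 Y1.88 E1.3438
G1 X-5.41 Y0.80 E1.4210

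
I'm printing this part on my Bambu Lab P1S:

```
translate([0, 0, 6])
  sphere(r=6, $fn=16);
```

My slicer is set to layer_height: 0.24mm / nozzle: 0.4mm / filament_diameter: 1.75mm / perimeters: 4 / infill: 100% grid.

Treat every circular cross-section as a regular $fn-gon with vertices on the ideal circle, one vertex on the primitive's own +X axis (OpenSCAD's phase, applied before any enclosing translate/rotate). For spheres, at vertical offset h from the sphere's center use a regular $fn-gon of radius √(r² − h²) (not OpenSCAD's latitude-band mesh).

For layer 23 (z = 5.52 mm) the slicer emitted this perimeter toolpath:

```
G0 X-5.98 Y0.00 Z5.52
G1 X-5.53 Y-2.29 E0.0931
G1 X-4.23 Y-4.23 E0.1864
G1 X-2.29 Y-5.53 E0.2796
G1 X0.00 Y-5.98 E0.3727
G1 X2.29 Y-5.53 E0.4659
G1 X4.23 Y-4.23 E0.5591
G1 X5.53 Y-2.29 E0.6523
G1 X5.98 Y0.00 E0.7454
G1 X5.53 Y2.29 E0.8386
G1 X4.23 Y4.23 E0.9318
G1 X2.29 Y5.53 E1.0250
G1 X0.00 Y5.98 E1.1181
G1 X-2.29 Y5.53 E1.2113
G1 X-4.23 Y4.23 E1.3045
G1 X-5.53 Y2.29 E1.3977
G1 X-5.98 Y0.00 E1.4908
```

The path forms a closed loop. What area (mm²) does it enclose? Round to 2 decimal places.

109.60 mm²

Apply the shoelace formula to the sequence of (X, Y) vertices; enclosed area = 109.60 mm².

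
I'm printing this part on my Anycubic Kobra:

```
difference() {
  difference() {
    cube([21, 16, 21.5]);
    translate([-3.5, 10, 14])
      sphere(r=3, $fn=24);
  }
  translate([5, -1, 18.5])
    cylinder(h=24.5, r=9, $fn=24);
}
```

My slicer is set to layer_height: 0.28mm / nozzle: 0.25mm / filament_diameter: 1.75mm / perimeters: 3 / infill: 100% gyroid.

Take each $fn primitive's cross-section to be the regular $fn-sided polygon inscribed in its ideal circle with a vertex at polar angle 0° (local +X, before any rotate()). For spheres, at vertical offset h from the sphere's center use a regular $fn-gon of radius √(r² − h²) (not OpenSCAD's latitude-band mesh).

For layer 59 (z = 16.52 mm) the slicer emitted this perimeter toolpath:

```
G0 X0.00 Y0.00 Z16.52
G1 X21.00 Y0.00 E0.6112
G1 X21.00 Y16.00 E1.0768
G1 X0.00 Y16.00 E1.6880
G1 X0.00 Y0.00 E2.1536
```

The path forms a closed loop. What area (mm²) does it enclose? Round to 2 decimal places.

336.00 mm²

Apply the shoelace formula to the sequence of (X, Y) vertices; enclosed area = 336.00 mm².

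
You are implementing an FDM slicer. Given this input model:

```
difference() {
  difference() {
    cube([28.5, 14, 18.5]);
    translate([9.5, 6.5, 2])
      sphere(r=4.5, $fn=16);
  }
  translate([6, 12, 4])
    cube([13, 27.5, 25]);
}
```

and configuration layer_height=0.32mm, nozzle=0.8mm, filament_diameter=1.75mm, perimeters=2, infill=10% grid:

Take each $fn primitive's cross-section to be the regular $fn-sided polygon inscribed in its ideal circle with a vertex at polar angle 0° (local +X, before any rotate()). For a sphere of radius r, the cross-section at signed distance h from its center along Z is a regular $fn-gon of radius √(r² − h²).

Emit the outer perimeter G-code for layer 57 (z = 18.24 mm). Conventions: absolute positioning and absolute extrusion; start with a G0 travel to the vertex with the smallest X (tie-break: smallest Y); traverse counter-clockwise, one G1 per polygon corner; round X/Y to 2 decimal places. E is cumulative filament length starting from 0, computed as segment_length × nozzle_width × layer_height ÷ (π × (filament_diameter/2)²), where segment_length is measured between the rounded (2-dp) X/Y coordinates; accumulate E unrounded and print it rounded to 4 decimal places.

At z = 18.24 mm: the cube (footprint 28.5×14) is included at this height; the sphere at (9.5, 6.5) is not intersected at this z (|z−center|=16.240 > r=4.5); After the difference (first − rest): none of the subtracted shapes is present at this height, so the 28.5×14 cube is unchanged — 1 connected region; the cube at (6, 12) (footprint 13×27.5) is included at this height; Subtracting the remaining from the first: starting from the result so far, the 13×27.5 cube at (6, 12) partially overlaps it — only the 26.00 mm² overlap (of its 357.50 mm²) is removed, clipping the outline — 1 connected region. The outline is a single polygon with 8 vertices. Extrusion per mm of travel: 0.8 × 0.32 / (π × 0.875²) = 0.106432. Accumulating E over each segment gives final E = 9.4725.

G0 X0.00 Y0.00 Z18.24
G1 X28.50 Y0.00 E3.0333
G1 X28.50 Y14.00 E4.5234
G1 X19.00 Y14.00 E5.5345
G1 X19.00 Y12.00 E5.7474
G1 X6.00 Y12.00 E7.1310
G1 X6.00 Y14.00 E7.3438
G1 X0.00 Y14.00 E7.9824
G1 X0.00 Y0.00 E9.4725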